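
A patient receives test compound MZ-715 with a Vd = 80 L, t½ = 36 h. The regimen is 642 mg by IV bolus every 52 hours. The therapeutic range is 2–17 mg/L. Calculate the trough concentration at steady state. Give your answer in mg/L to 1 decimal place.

4.7 mg/L

k = ln2/t½ = ln2/36 ≈ 0.019254 h⁻¹; fraction remaining f = e^(−kτ) = e^(−0.019254×52) ≈ 0.3674.
Accumulation ratio R = 1/(1 − f) ≈ 1/0.6326 ≈ 1.5808.
Single-dose peak C₀ = D/Vd = 642/80 ≈ 8.025 mg/L.
Steady-state peak Cmax,ss = C₀·R ≈ 8.025 × 1.5808 ≈ 12.686 mg/L.
One interval later, Cmin,ss = Cmax,ss·e^(−kτ) ≈ 12.686 × 0.3674 ≈ 4.661 mg/L.
Trough 4.7 mg/L vs MEC 2 mg/L: adequate.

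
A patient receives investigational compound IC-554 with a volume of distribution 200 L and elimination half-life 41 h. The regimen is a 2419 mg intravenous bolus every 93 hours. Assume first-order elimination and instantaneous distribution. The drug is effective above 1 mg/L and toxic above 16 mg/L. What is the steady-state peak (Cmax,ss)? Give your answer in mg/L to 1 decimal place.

Over one 93-h interval, 93/41 ≈ 2.2683 half-lives elapse, leaving f ≈ 0.2076 of each dose.
At steady state, accumulation factor R = 1/(1 − e^(−kτ)) ≈ 1.2620.
Single-dose peak C₀ = D/Vd = 2419/200 ≈ 12.095 mg/L.
Steady-state peak Cmax,ss = C₀·R ≈ 12.095 × 1.2620 ≈ 15.264 mg/L.
Peak 15.3 mg/L vs MTC 16 mg/L: below toxic threshold.

15.3 mg/L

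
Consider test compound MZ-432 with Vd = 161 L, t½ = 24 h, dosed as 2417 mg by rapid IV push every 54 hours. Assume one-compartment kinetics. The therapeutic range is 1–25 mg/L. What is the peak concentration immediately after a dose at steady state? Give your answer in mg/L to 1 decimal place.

k = ln2/t½ = ln2/24 ≈ 0.028881 h⁻¹; fraction remaining f = e^(−kτ) = e^(−0.028881×54) ≈ 0.2102.
Accumulation ratio R = 1/(1 − f) ≈ 1/0.7898 ≈ 1.2661.
Single-dose peak C₀ = D/Vd = 2417/161 ≈ 15.012 mg/L.
Steady-state peak Cmax,ss = C₀·R ≈ 15.012 × 1.2661 ≈ 19.007 mg/L.
Peak 19.0 mg/L vs MTC 25 mg/L: below toxic threshold.

19.0 mg/L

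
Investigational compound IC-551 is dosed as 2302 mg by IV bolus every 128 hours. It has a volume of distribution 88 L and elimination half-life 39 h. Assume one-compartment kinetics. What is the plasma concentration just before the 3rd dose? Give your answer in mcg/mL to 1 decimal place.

f = (1/2)^(τ/t½) = (1/2)^(128/39) ≈ 0.1028.
C₀ = D/Vd = 2302/88 ≈ 26.159 mcg/mL.
Before the 3rd dose, 2 doses have been given. Superposition: Cmin = C₀·(f + f²).
≈ 26.159 × (0.1028 + 0.0106) ≈ 26.159 × 0.1134 ≈ 2.966 mcg/mL.

3.0 mcg/mL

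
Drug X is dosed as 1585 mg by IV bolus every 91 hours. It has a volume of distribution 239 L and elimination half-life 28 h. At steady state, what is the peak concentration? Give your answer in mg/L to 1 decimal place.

7.4 mg/L

Over one 91-h interval, 91/28 ≈ 3.25 half-lives elapse, leaving f ≈ 0.1051 of each dose.
Accumulation ratio R = 1/(1 − f) ≈ 1/0.8949 ≈ 1.1174.
Each bolus raises the concentration by D/Vd = 1585/239 ≈ 6.632 mg/L.
Cmax,ss = C₀/(1 − f) ≈ 6.632/0.8949 ≈ 7.411 mg/L.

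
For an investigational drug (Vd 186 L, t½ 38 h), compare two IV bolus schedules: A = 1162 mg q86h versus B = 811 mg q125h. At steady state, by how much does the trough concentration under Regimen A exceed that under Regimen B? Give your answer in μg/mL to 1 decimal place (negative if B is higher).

Regimen A: f = (1/2)^(86/38) ≈ 0.2083; Cmin,ss = (1162/186)·f/(1−f) ≈ 1.644 μg/mL.
Regimen B: f = (1/2)^(125/38) ≈ 0.1023; Cmin,ss = (811/186)·f/(1−f) ≈ 0.497 μg/mL.
Difference ≈ 1.644 − 0.497 ≈ 1.147 μg/mL.

1.1 μg/mL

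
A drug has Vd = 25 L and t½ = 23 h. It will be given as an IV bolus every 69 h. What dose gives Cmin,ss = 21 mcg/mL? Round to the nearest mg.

τ/t½ = 69/23 ≈ 3, so f = (1/2)^(69/23) ≈ 0.125000.
Cmin,ss = (D/Vd)·f/(1−f), so D = Cmin,ss·Vd·(1−f)/f.
D = 21 × 25 × (1−f)/f ≈ 21 × 25 × 7.00000 ≈ 3675.00 mg.

3675 mg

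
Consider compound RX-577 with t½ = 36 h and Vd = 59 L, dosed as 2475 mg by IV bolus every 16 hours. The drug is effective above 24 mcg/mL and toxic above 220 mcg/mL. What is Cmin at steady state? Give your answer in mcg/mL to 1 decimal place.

116.3 mcg/mL

Over one 16-h interval, 16/36 ≈ 0.44444 half-lives elapse, leaving f ≈ 0.7349 of each dose.
Single-dose peak C₀ = D/Vd = 2475/59 ≈ 41.949 mcg/mL.
Steady-state trough Cmin,ss = C₀·f/(1−f) ≈ 41.949 × 0.7349/0.2651 ≈ 116.289 mcg/mL.
Trough 116.3 mcg/mL vs MEC 24 mcg/mL: adequate.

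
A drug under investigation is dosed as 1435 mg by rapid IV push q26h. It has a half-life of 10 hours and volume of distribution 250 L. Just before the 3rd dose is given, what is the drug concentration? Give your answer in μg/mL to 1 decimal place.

1.1 μg/mL

f = (1/2)^(τ/t½) = (1/2)^(26/10) ≈ 0.1649.
C₀ = D/Vd = 1435/250 ≈ 5.740 μg/mL.
Before the 3rd dose, 2 doses have been given. Superposition: Cmin = C₀·(f + f²).
≈ 5.740 × (0.1649 + 0.0272) ≈ 5.740 × 0.1921 ≈ 1.103 μg/mL.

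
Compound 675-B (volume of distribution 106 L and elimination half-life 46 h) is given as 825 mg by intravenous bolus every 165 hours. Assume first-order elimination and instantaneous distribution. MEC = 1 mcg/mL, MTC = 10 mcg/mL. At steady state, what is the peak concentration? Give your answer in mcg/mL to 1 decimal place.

8.5 mcg/mL

k = ln2/t½ = ln2/46 ≈ 0.015068 h⁻¹; fraction remaining f = e^(−kτ) = e^(−0.015068×165) ≈ 0.0832.
At steady state, accumulation factor R = 1/(1 − e^(−kτ)) ≈ 1.0908.
Each bolus raises the concentration by D/Vd = 825/106 ≈ 7.783 mcg/mL.
Steady-state peak Cmax,ss = C₀·R ≈ 7.783 × 1.0908 ≈ 8.490 mcg/mL.
Peak 8.5 mcg/mL vs MTC 10 mcg/mL: below toxic threshold.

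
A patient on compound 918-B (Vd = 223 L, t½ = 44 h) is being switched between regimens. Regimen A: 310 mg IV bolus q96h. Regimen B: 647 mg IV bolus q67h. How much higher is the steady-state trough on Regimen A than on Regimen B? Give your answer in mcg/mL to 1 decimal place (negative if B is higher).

Regimen A: f = (1/2)^(96/44) ≈ 0.2204; Cmin,ss = (310/223)·f/(1−f) ≈ 0.393 mcg/mL.
Regimen B: f = (1/2)^(67/44) ≈ 0.3480; Cmin,ss = (647/223)·f/(1−f) ≈ 1.549 mcg/mL.
Difference ≈ 0.393 − 1.549 ≈ -1.156 mcg/mL.

-1.2 mcg/mL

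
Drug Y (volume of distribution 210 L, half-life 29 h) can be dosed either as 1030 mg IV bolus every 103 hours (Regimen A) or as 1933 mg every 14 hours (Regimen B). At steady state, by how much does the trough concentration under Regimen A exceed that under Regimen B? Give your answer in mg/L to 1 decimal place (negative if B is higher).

-22.7 mg/L

Regimen A: f = (1/2)^(103/29) ≈ 0.0853; Cmin,ss = (1030/210)·f/(1−f) ≈ 0.457 mg/L.
Regimen B: f = (1/2)^(14/29) ≈ 0.7156; Cmin,ss = (1933/210)·f/(1−f) ≈ 23.161 mg/L.
Difference ≈ 0.457 − 23.161 ≈ -22.704 mg/L.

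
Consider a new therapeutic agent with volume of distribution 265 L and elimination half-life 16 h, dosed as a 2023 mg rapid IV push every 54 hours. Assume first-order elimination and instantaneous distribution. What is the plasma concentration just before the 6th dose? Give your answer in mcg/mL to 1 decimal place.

f = (1/2)^(τ/t½) = (1/2)^(54/16) ≈ 0.0964.
C₀ = D/Vd = 2023/265 ≈ 7.634 mcg/mL.
Before the 6th dose, 5 doses have been given. Superposition: Cmin = C₀·(f + f² + … + f^5).
≈ 7.634 × (0.0964 + 0.0093 + 0.0009 + 0.0001 + 0.0000) ≈ 7.634 × 0.1067 ≈ 0.815 mcg/mL.

0.8 mcg/mL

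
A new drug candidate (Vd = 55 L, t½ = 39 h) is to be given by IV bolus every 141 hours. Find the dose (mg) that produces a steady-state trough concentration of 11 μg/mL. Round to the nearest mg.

τ/t½ = 141/39 ≈ 3.6154, so f = (1/2)^(141/39) ≈ 0.081594.
Cmin,ss = (D/Vd)·f/(1−f), so D = Cmin,ss·Vd·(1−f)/f.
D = 11 × 55 × (1−f)/f ≈ 11 × 55 × 11.25580 ≈ 6809.76 mg.

6810 mg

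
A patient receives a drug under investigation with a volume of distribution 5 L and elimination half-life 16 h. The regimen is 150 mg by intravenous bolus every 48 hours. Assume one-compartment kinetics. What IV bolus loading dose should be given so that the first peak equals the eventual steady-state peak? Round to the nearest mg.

f = (1/2)^(48/16) ≈ 0.125000; accumulation ratio R = 1/(1−f) ≈ 1.14286.
Loading dose to hit Cmax,ss on first dose: D_load = D_maint·R ≈ 150 × 1.14286 ≈ 171.43 mg.

171 mg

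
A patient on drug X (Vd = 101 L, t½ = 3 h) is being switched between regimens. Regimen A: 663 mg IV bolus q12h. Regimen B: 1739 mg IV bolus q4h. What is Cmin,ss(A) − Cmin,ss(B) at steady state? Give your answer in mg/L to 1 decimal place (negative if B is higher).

-10.9 mg/L

Regimen A: f = (1/2)^(12/3) ≈ 0.0625; Cmin,ss = (663/101)·f/(1−f) ≈ 0.438 mg/L.
Regimen B: f = (1/2)^(4/3) ≈ 0.3969; Cmin,ss = (1739/101)·f/(1−f) ≈ 11.331 mg/L.
Difference ≈ 0.438 − 11.331 ≈ -10.893 mg/L.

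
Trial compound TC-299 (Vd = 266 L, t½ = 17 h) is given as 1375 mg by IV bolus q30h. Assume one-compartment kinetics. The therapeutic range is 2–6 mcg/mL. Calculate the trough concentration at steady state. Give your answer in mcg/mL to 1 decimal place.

k = ln2/t½ = ln2/17 ≈ 0.040773 h⁻¹; fraction remaining f = e^(−kτ) = e^(−0.040773×30) ≈ 0.2943.
Each bolus raises the concentration by D/Vd = 1375/266 ≈ 5.169 mcg/mL.
Steady-state trough Cmin,ss = C₀·f/(1−f) ≈ 5.169 × 0.2943/0.7057 ≈ 2.156 mcg/mL.
Trough 2.2 mcg/mL vs MEC 2 mcg/mL: adequate.

2.2 mcg/mL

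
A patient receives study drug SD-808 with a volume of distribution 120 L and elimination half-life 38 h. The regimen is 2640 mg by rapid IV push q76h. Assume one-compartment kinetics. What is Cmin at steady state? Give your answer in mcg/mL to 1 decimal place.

7.3 mcg/mL

The dosing interval is 2 half-lives, so f = 2^(−2) = 0.25.
At steady state, R = 1/(1 − 0.25) = 4/3.
Single-dose peak C₀ = D/Vd = 2640/120 = 22 mcg/mL.
Steady-state peak Cmax,ss = C₀·R = 22 × 4/3 ≈ 29.333 mcg/mL.
Steady-state trough Cmin,ss = Cmax,ss·f ≈ 29.333 × 0.25 ≈ 7.333 mcg/mL.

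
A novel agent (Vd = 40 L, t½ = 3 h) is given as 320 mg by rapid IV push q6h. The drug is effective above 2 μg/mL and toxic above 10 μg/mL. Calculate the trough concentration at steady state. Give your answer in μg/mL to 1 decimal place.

τ = 6 h = 2 half-lives, so f = (1/2)^2 = 0.25.
Accumulation ratio R = 1/(1 − f) = 1/0.75 = 4/3.
Single-dose peak C₀ = D/Vd = 320/40 = 8 μg/mL.
Steady-state peak Cmax,ss = C₀·R = 8 × 4/3 ≈ 10.667 μg/mL.
Steady-state trough Cmin,ss = Cmax,ss·f ≈ 10.667 × 0.25 ≈ 2.667 μg/mL.
Trough 2.7 μg/mL vs MEC 2 μg/mL: adequate.

2.7 μg/mL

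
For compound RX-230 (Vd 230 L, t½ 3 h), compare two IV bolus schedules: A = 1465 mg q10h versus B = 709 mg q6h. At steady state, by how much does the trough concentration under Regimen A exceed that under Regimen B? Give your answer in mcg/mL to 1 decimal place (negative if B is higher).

Regimen A: f = (1/2)^(10/3) ≈ 0.0992; Cmin,ss = (1465/230)·f/(1−f) ≈ 0.701 mcg/mL.
Regimen B: f = (1/2)^(6/3) ≈ 0.2500; Cmin,ss = (709/230)·f/(1−f) ≈ 1.028 mcg/mL.
Difference ≈ 0.701 − 1.028 ≈ -0.327 mcg/mL.

-0.3 mcg/mL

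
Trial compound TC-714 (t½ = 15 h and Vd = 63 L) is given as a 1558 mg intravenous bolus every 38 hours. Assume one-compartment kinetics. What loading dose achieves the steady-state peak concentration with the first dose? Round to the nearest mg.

1883 mg

f = (1/2)^(38/15) ≈ 0.172739; accumulation ratio R = 1/(1−f) ≈ 1.20881.
Loading dose to hit Cmax,ss on first dose: D_load = D_maint·R ≈ 1558 × 1.20881 ≈ 1883.33 mg.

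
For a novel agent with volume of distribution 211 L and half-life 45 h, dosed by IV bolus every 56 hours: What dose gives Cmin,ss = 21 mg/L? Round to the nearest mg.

6067 mg

τ/t½ = 56/45 ≈ 1.2444, so f = (1/2)^(56/45) ≈ 0.422070.
Cmin,ss = (D/Vd)·f/(1−f), so D = Cmin,ss·Vd·(1−f)/f.
D = 21 × 211 × (1−f)/f ≈ 21 × 211 × 1.36928 ≈ 6067.28 mg.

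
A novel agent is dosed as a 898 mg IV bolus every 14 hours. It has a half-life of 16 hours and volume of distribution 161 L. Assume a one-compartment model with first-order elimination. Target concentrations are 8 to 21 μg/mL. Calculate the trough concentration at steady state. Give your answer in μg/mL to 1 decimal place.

k = ln2/t½ = ln2/16 ≈ 0.043322 h⁻¹; fraction remaining f = e^(−kτ) = e^(−0.043322×14) ≈ 0.5453.
At steady state, accumulation factor R = 1/(1 − e^(−kτ)) ≈ 2.1993.
Each bolus raises the concentration by D/Vd = 898/161 ≈ 5.578 μg/mL.
Steady-state peak Cmax,ss = C₀·R ≈ 5.578 × 2.1993 ≈ 12.268 μg/mL.
Steady-state trough Cmin,ss = Cmax,ss·f ≈ 12.268 × 0.5453 ≈ 6.690 μg/mL.
Trough 6.7 μg/mL vs MEC 8 μg/mL: subtherapeutic.

6.7 μg/mL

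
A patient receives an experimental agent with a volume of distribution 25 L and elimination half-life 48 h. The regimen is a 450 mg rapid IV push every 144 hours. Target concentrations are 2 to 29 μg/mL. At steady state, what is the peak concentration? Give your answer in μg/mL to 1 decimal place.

The dosing interval is 3 half-lives, so f = 2^(−3) = 0.125.
At steady state, R = 1/(1 − 0.125) = 8/7.
Single-dose peak C₀ = D/Vd = 450/25 = 18 μg/mL.
Steady-state peak Cmax,ss = C₀·R = 18 × 8/7 ≈ 20.571 μg/mL.
Peak 20.6 μg/mL vs MTC 29 μg/mL: below toxic threshold.

20.6 μg/mL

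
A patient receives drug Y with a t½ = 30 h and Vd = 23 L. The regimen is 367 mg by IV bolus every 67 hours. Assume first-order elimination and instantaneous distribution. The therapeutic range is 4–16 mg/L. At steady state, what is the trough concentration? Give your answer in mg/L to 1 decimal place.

4.3 mg/L

k = ln2/t½ = ln2/30 ≈ 0.023105 h⁻¹; fraction remaining f = e^(−kτ) = e^(−0.023105×67) ≈ 0.2127.
Single-dose peak C₀ = D/Vd = 367/23 ≈ 15.957 mg/L.
Steady-state trough Cmin,ss = C₀·f/(1−f) ≈ 15.957 × 0.2127/0.7873 ≈ 4.311 mg/L.
Trough 4.3 mg/L vs MEC 4 mg/L: adequate.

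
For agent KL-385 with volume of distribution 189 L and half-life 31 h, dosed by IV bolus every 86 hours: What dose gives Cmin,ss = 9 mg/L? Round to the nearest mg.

τ/t½ = 86/31 ≈ 2.7742, so f = (1/2)^(86/31) ≈ 0.146179.
Cmin,ss = (D/Vd)·f/(1−f), so D = Cmin,ss·Vd·(1−f)/f.
D = 9 × 189 × (1−f)/f ≈ 9 × 189 × 5.84093 ≈ 9935.42 mg.

9935 mg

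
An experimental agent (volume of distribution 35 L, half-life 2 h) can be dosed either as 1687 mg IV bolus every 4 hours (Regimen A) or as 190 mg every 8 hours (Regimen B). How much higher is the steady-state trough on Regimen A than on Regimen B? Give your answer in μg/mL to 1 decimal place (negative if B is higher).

15.7 μg/mL

Regimen A: f = (1/2)^(4/2) ≈ 0.2500; Cmin,ss = (1687/35)·f/(1−f) ≈ 16.067 μg/mL.
Regimen B: f = (1/2)^(8/2) ≈ 0.0625; Cmin,ss = (190/35)·f/(1−f) ≈ 0.362 μg/mL.
Difference ≈ 16.067 − 0.362 ≈ 15.705 μg/mL.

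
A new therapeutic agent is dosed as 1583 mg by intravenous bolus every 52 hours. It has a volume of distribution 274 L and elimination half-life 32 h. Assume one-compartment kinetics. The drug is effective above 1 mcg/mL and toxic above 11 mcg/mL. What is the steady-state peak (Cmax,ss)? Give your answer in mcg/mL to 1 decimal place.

Over one 52-h interval, 52/32 ≈ 1.625 half-lives elapse, leaving f ≈ 0.3242 of each dose.
Accumulation ratio R = 1/(1 − f) ≈ 1/0.6758 ≈ 1.4797.
Single-dose peak C₀ = D/Vd = 1583/274 ≈ 5.777 mcg/mL.
Steady-state peak Cmax,ss = C₀·R ≈ 5.777 × 1.4797 ≈ 8.548 mcg/mL.
Peak 8.5 mcg/mL vs MTC 11 mcg/mL: below toxic threshold.

8.5 mcg/mL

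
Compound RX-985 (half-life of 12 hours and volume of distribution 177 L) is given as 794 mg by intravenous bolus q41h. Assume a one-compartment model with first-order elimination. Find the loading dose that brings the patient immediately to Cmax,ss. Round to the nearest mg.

876 mg

f = (1/2)^(41/12) ≈ 0.093644; accumulation ratio R = 1/(1−f) ≈ 1.10332.
Loading dose to hit Cmax,ss on first dose: D_load = D_maint·R ≈ 794 × 1.10332 ≈ 876.04 mg.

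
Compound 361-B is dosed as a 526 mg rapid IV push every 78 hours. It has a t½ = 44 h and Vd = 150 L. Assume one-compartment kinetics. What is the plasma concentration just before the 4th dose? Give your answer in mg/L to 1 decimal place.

f = (1/2)^(τ/t½) = (1/2)^(78/44) ≈ 0.2927.
C₀ = D/Vd = 526/150 ≈ 3.507 mg/L.
Before the 4th dose, 3 doses have been given. Superposition: Cmin = C₀·(f + f² + … + f^3).
≈ 3.507 × (0.2927 + 0.0857 + 0.0251) ≈ 3.507 × 0.4035 ≈ 1.415 mg/L.

1.4 mg/L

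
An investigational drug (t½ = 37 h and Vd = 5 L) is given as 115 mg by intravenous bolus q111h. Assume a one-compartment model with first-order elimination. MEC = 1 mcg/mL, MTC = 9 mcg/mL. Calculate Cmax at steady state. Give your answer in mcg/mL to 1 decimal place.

The dosing interval is 3 half-lives, so f = 2^(−3) = 0.125.
Accumulation ratio R = 1/(1 − f) = 1/0.875 = 8/7.
Single-dose peak C₀ = D/Vd = 115/5 = 23 mcg/mL.
Steady-state peak Cmax,ss = C₀·R = 23 × 8/7 ≈ 26.286 mcg/mL.
Peak 26.3 mcg/mL vs MTC 9 mcg/mL: exceeds toxic threshold.

26.3 mcg/mL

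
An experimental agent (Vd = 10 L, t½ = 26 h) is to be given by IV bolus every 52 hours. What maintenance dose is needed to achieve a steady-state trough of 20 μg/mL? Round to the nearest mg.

600 mg

τ/t½ = 52/26 ≈ 2, so f = (1/2)^(52/26) ≈ 0.250000.
Cmin,ss = (D/Vd)·f/(1−f), so D = Cmin,ss·Vd·(1−f)/f.
D = 20 × 10 × (1−f)/f ≈ 20 × 10 × 3.00000 ≈ 600.00 mg.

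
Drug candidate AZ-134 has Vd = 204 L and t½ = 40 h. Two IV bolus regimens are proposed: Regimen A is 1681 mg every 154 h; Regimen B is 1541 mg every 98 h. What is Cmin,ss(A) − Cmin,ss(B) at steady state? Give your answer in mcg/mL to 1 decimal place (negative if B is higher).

Regimen A: f = (1/2)^(154/40) ≈ 0.0693; Cmin,ss = (1681/204)·f/(1−f) ≈ 0.614 mcg/mL.
Regimen B: f = (1/2)^(98/40) ≈ 0.1830; Cmin,ss = (1541/204)·f/(1−f) ≈ 1.692 mcg/mL.
Difference ≈ 0.614 − 1.692 ≈ -1.078 mcg/mL.

-1.1 mcg/mL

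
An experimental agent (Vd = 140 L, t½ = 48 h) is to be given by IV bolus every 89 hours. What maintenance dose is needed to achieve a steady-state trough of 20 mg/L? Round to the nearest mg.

τ/t½ = 89/48 ≈ 1.8542, so f = (1/2)^(89/48) ≈ 0.276592.
Cmin,ss = (D/Vd)·f/(1−f), so D = Cmin,ss·Vd·(1−f)/f.
D = 20 × 140 × (1−f)/f ≈ 20 × 140 × 2.61543 ≈ 7323.20 mg.

7323 mg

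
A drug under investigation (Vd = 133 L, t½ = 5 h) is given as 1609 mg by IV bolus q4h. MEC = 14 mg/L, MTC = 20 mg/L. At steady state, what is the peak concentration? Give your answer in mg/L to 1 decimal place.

28.4 mg/L

Over one 4-h interval, 4/5 ≈ 0.8 half-lives elapse, leaving f ≈ 0.5743 of each dose.
Accumulation ratio R = 1/(1 − f) ≈ 1/0.4257 ≈ 2.3491.
Each bolus raises the concentration by D/Vd = 1609/133 ≈ 12.098 mg/L.
Steady-state peak Cmax,ss = C₀·R ≈ 12.098 × 2.3491 ≈ 28.419 mg/L.
Peak 28.4 mg/L vs MTC 20 mg/L: exceeds toxic threshold.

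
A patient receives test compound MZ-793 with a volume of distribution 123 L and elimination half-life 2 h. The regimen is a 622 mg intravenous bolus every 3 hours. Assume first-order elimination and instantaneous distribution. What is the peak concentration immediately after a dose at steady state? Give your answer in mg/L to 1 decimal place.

7.8 mg/L

k = ln2/t½ = ln2/2 ≈ 0.346574 h⁻¹; fraction remaining f = e^(−kτ) = e^(−0.346574×3) ≈ 0.3536.
Accumulation ratio R = 1/(1 − f) ≈ 1/0.6464 ≈ 1.5470.
Each bolus raises the concentration by D/Vd = 622/123 ≈ 5.057 mg/L.
Steady-state peak Cmax,ss = C₀·R ≈ 5.057 × 1.5470 ≈ 7.823 mg/L.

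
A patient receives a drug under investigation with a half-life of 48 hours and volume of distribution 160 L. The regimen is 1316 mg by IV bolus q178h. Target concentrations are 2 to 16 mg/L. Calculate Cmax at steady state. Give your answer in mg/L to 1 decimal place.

k = ln2/t½ = ln2/48 ≈ 0.014441 h⁻¹; fraction remaining f = e^(−kτ) = e^(−0.014441×178) ≈ 0.0765.
At steady state, accumulation factor R = 1/(1 − e^(−kτ)) ≈ 1.0828.
Each bolus raises the concentration by D/Vd = 1316/160 ≈ 8.225 mg/L.
Steady-state peak Cmax,ss = C₀·R ≈ 8.225 × 1.0828 ≈ 8.906 mg/L.
Peak 8.9 mg/L vs MTC 16 mg/L: below toxic threshold.

8.9 mg/L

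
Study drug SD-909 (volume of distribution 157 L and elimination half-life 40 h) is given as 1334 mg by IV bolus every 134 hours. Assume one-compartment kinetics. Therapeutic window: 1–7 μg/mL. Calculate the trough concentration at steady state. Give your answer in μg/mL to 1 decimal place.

τ/t½ = 134/40 ≈ 3.35, so fraction remaining f = (1/2)^(134/40) ≈ 0.0981.
Accumulation ratio R = 1/(1 − f) ≈ 1/0.9019 ≈ 1.1088.
Single-dose peak C₀ = D/Vd = 1334/157 ≈ 8.497 μg/mL.
Steady-state peak Cmax,ss = C₀·R ≈ 8.497 × 1.1088 ≈ 9.421 μg/mL.
Steady-state trough Cmin,ss = Cmax,ss·f ≈ 9.421 × 0.0981 ≈ 0.924 μg/mL.
Trough 0.9 μg/mL vs MEC 1 μg/mL: subtherapeutic.

0.9 μg/mL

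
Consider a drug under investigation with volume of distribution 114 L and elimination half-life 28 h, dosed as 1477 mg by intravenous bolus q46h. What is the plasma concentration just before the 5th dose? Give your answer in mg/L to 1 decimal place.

6.0 mg/L

f = (1/2)^(τ/t½) = (1/2)^(46/28) ≈ 0.3202.
C₀ = D/Vd = 1477/114 ≈ 12.956 mg/L.
Before the 5th dose, 4 doses have been given. Superposition: Cmin = C₀·(f + f² + … + f^4).
≈ 12.956 × (0.3202 + 0.1025 + 0.0328 + 0.0105) ≈ 12.956 × 0.4660 ≈ 6.037 mg/L.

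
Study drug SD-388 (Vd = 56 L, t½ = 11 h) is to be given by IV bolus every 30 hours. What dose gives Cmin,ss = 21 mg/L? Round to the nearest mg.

τ/t½ = 30/11 ≈ 2.7273, so f = (1/2)^(30/11) ≈ 0.151011.
Cmin,ss = (D/Vd)·f/(1−f), so D = Cmin,ss·Vd·(1−f)/f.
D = 21 × 56 × (1−f)/f ≈ 21 × 56 × 5.62203 ≈ 6611.51 mg.

6612 mg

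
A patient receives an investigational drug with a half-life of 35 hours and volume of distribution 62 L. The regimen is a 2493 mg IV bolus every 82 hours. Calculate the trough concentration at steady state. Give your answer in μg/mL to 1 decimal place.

9.9 μg/mL

τ/t½ = 82/35 ≈ 2.3429, so fraction remaining f = (1/2)^(82/35) ≈ 0.1971.
Single-dose peak C₀ = D/Vd = 2493/62 ≈ 40.210 μg/mL.
Steady-state trough Cmin,ss = C₀·f/(1−f) ≈ 40.210 × 0.1971/0.8029 ≈ 9.871 μg/mL.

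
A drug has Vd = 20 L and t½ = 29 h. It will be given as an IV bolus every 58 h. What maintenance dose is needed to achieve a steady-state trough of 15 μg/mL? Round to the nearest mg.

τ/t½ = 58/29 ≈ 2, so f = (1/2)^(58/29) ≈ 0.250000.
Cmin,ss = (D/Vd)·f/(1−f), so D = Cmin,ss·Vd·(1−f)/f.
D = 15 × 20 × (1−f)/f ≈ 15 × 20 × 3.00000 ≈ 900.00 mg.

900 mg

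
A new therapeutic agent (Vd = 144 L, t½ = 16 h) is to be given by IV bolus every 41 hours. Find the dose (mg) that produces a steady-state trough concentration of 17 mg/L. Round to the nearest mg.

τ/t½ = 41/16 ≈ 2.5625, so f = (1/2)^(41/16) ≈ 0.169282.
Cmin,ss = (D/Vd)·f/(1−f), so D = Cmin,ss·Vd·(1−f)/f.
D = 17 × 144 × (1−f)/f ≈ 17 × 144 × 4.90730 ≈ 12013.07 mg.

12013 mg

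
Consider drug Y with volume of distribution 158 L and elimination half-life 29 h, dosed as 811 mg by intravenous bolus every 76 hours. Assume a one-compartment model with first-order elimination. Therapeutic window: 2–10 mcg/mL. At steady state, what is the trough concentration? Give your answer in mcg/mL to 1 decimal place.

Over one 76-h interval, 76/29 ≈ 2.6207 half-lives elapse, leaving f ≈ 0.1626 of each dose.
Accumulation ratio R = 1/(1 − f) ≈ 1/0.8374 ≈ 1.1942.
Each bolus raises the concentration by D/Vd = 811/158 ≈ 5.133 mcg/mL.
Steady-state peak Cmax,ss = C₀·R ≈ 5.133 × 1.1942 ≈ 6.130 mcg/mL.
One interval later, Cmin,ss = Cmax,ss·e^(−kτ) ≈ 6.130 × 0.1626 ≈ 0.997 mcg/mL.
Trough 1.0 mcg/mL vs MEC 2 mcg/mL: subtherapeutic.

1.0 mcg/mL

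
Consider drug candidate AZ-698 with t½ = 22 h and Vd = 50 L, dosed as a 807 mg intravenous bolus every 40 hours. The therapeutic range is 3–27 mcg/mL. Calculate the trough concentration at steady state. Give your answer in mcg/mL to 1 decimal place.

Over one 40-h interval, 40/22 ≈ 1.8182 half-lives elapse, leaving f ≈ 0.2836 of each dose.
Single-dose peak C₀ = D/Vd = 807/50 ≈ 16.140 mcg/mL.
Steady-state trough Cmin,ss = C₀·f/(1−f) ≈ 16.140 × 0.2836/0.7164 ≈ 6.389 mcg/mL.
Trough 6.4 mcg/mL vs MEC 3 mcg/mL: adequate.

6.4 mcg/mL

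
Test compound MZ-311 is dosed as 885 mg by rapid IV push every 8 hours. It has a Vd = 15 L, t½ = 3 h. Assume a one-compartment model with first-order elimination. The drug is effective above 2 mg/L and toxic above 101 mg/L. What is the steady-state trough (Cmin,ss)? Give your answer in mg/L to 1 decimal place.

11.0 mg/L

Over one 8-h interval, 8/3 ≈ 2.6667 half-lives elapse, leaving f ≈ 0.1575 of each dose.
Each bolus raises the concentration by D/Vd = 885/15 ≈ 59.000 mg/L.
Steady-state trough Cmin,ss = C₀·f/(1−f) ≈ 59.000 × 0.1575/0.8425 ≈ 11.030 mg/L.
Trough 11.0 mg/L vs MEC 2 mg/L: adequate.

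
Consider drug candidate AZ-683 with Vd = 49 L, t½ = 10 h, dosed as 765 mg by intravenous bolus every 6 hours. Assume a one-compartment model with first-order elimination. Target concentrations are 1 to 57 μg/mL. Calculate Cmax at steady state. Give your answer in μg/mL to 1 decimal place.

45.9 μg/mL

Over one 6-h interval, 6/10 ≈ 0.6 half-lives elapse, leaving f ≈ 0.6598 of each dose.
At steady state, accumulation factor R = 1/(1 − e^(−kτ)) ≈ 2.9394.
Each bolus raises the concentration by D/Vd = 765/49 ≈ 15.612 μg/mL.
Steady-state peak Cmax,ss = C₀·R ≈ 15.612 × 2.9394 ≈ 45.890 μg/mL.
Peak 45.9 μg/mL vs MTC 57 μg/mL: below toxic threshold.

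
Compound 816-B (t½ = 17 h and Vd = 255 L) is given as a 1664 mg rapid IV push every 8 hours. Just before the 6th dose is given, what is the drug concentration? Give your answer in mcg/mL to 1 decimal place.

13.6 mcg/mL

f = (1/2)^(τ/t½) = (1/2)^(8/17) ≈ 0.7217.
C₀ = D/Vd = 1664/255 ≈ 6.525 mcg/mL.
Before the 6th dose, 5 doses have been given. Superposition: Cmin = C₀·(f + f² + … + f^5).
≈ 6.525 × (0.7217 + 0.5209 + 0.3759 + 0.2713 + 0.1958) ≈ 6.525 × 2.0856 ≈ 13.609 mcg/mL.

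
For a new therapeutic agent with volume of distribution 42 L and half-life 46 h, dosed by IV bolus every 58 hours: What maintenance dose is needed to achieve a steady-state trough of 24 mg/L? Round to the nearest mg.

τ/t½ = 58/46 ≈ 1.2609, so f = (1/2)^(58/46) ≈ 0.417292.
Cmin,ss = (D/Vd)·f/(1−f), so D = Cmin,ss·Vd·(1−f)/f.
D = 24 × 42 × (1−f)/f ≈ 24 × 42 × 1.39640 ≈ 1407.57 mg.

1408 mg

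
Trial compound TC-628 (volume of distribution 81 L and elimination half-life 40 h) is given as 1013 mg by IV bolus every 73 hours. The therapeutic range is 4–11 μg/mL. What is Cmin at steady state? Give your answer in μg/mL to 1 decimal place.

4.9 μg/mL

Over one 73-h interval, 73/40 ≈ 1.825 half-lives elapse, leaving f ≈ 0.2822 of each dose.
Accumulation ratio R = 1/(1 − f) ≈ 1/0.7178 ≈ 1.3931.
Single-dose peak C₀ = D/Vd = 1013/81 ≈ 12.506 μg/mL.
Steady-state peak Cmax,ss = C₀·R ≈ 12.506 × 1.3931 ≈ 17.422 μg/mL.
One interval later, Cmin,ss = Cmax,ss·e^(−kτ) ≈ 17.422 × 0.2822 ≈ 4.916 μg/mL.
Trough 4.9 μg/mL vs MEC 4 μg/mL: adequate.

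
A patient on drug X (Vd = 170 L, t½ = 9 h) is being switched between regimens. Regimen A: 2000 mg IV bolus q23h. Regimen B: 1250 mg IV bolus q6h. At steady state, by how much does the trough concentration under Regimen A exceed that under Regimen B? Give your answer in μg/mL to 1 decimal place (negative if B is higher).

-10.1 μg/mL

Regimen A: f = (1/2)^(23/9) ≈ 0.1701; Cmin,ss = (2000/170)·f/(1−f) ≈ 2.411 μg/mL.
Regimen B: f = (1/2)^(6/9) ≈ 0.6300; Cmin,ss = (1250/170)·f/(1−f) ≈ 12.520 μg/mL.
Difference ≈ 2.411 − 12.520 ≈ -10.109 μg/mL.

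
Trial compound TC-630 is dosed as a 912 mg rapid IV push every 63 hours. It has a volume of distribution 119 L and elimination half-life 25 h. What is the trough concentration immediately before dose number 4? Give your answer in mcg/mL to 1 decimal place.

f = (1/2)^(τ/t½) = (1/2)^(63/25) ≈ 0.1743.
C₀ = D/Vd = 912/119 ≈ 7.664 mcg/mL.
Before the 4th dose, 3 doses have been given. Superposition: Cmin = C₀·(f + f² + … + f^3).
≈ 7.664 × (0.1743 + 0.0304 + 0.0053) ≈ 7.664 × 0.2100 ≈ 1.609 mcg/mL.

1.6 mcg/mL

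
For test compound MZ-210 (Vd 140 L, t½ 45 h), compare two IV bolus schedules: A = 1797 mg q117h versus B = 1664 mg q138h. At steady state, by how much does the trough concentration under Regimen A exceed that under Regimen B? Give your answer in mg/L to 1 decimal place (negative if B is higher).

Regimen A: f = (1/2)^(117/45) ≈ 0.1649; Cmin,ss = (1797/140)·f/(1−f) ≈ 2.535 mg/L.
Regimen B: f = (1/2)^(138/45) ≈ 0.1194; Cmin,ss = (1664/140)·f/(1−f) ≈ 1.612 mg/L.
Difference ≈ 2.535 − 1.612 ≈ 0.923 mg/L.

0.9 mg/L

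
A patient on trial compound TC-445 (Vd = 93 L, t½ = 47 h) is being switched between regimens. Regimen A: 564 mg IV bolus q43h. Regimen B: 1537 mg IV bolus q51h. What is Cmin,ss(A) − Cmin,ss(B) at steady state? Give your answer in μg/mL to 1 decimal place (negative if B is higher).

-7.9 μg/mL

Regimen A: f = (1/2)^(43/47) ≈ 0.5304; Cmin,ss = (564/93)·f/(1−f) ≈ 6.850 μg/mL.
Regimen B: f = (1/2)^(51/47) ≈ 0.4714; Cmin,ss = (1537/93)·f/(1−f) ≈ 14.739 μg/mL.
Difference ≈ 6.850 − 14.739 ≈ -7.889 μg/mL.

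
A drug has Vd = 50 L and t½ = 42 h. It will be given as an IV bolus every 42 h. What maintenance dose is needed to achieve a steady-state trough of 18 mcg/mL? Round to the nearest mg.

τ/t½ = 42/42 ≈ 1, so f = (1/2)^(42/42) ≈ 0.500000.
Cmin,ss = (D/Vd)·f/(1−f), so D = Cmin,ss·Vd·(1−f)/f.
D = 18 × 50 × (1−f)/f ≈ 18 × 50 × 1.00000 ≈ 900.00 mg.

900 mg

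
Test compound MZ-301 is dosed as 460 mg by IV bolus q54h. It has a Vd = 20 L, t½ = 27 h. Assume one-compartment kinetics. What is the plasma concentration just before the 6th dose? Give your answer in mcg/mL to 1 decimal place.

7.7 mcg/mL

f = (1/2)^(τ/t½) = (1/2)^(54/27) ≈ 0.2500.
C₀ = D/Vd = 460/20 ≈ 23.000 mcg/mL.
Before the 6th dose, 5 doses have been given. Superposition: Cmin = C₀·(f + f² + … + f^5).
≈ 23.000 × (0.2500 + 0.0625 + 0.0156 + 0.0039 + 0.0010) ≈ 23.000 × 0.3330 ≈ 7.659 mcg/mL.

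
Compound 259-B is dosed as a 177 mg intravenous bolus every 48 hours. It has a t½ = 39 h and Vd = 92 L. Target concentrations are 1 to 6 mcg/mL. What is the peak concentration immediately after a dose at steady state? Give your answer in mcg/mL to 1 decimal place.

3.4 mcg/mL

τ/t½ = 48/39 ≈ 1.2308, so fraction remaining f = (1/2)^(48/39) ≈ 0.4261.
Accumulation ratio R = 1/(1 − f) ≈ 1/0.5739 ≈ 1.7425.
Each bolus raises the concentration by D/Vd = 177/92 ≈ 1.924 mcg/mL.
Steady-state peak Cmax,ss = C₀·R ≈ 1.924 × 1.7425 ≈ 3.353 mcg/mL.
Peak 3.4 mcg/mL vs MTC 6 mcg/mL: below toxic threshold.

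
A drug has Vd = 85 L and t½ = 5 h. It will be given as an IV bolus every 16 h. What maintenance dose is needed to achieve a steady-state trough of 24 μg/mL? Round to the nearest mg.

τ/t½ = 16/5 ≈ 3.2, so f = (1/2)^(16/5) ≈ 0.108819.
Cmin,ss = (D/Vd)·f/(1−f), so D = Cmin,ss·Vd·(1−f)/f.
D = 24 × 85 × (1−f)/f ≈ 24 × 85 × 8.18957 ≈ 16706.72 mg.

16707 mg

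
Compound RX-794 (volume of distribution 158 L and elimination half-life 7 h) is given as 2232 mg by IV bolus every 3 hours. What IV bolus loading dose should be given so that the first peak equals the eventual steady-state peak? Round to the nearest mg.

f = (1/2)^(3/7) ≈ 0.742997; accumulation ratio R = 1/(1−f) ≈ 3.89101.
Loading dose to hit Cmax,ss on first dose: D_load = D_maint·R ≈ 2232 × 3.89101 ≈ 8684.73 mg.

8685 mg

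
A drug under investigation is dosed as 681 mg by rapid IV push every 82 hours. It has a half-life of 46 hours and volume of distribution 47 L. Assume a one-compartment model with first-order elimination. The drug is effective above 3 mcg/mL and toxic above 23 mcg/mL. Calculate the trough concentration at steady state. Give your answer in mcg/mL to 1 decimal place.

5.9 mcg/mL

k = ln2/t½ = ln2/46 ≈ 0.015068 h⁻¹; fraction remaining f = e^(−kτ) = e^(−0.015068×82) ≈ 0.2907.
At steady state, accumulation factor R = 1/(1 − e^(−kτ)) ≈ 1.4098.
Single-dose peak C₀ = D/Vd = 681/47 ≈ 14.489 mcg/mL.
Steady-state peak Cmax,ss = C₀·R ≈ 14.489 × 1.4098 ≈ 20.427 mcg/mL.
One interval later, Cmin,ss = Cmax,ss·e^(−kτ) ≈ 20.427 × 0.2907 ≈ 5.938 mcg/mL.
Trough 5.9 mcg/mL vs MEC 3 mcg/mL: adequate.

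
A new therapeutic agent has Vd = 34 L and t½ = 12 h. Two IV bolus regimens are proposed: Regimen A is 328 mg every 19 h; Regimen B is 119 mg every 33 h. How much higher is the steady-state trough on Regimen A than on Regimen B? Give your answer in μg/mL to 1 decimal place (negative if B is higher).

4.2 μg/mL

Regimen A: f = (1/2)^(19/12) ≈ 0.3337; Cmin,ss = (328/34)·f/(1−f) ≈ 4.831 μg/mL.
Regimen B: f = (1/2)^(33/12) ≈ 0.1487; Cmin,ss = (119/34)·f/(1−f) ≈ 0.611 μg/mL.
Difference ≈ 4.831 − 0.611 ≈ 4.220 μg/mL.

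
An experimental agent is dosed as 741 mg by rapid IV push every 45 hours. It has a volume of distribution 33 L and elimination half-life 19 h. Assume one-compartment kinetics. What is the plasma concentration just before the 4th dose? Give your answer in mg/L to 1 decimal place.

5.4 mg/L

f = (1/2)^(τ/t½) = (1/2)^(45/19) ≈ 0.1937.
C₀ = D/Vd = 741/33 ≈ 22.455 mg/L.
Before the 4th dose, 3 doses have been given. Superposition: Cmin = C₀·(f + f² + … + f^3).
≈ 22.455 × (0.1937 + 0.0375 + 0.0073) ≈ 22.455 × 0.2385 ≈ 5.356 mg/L.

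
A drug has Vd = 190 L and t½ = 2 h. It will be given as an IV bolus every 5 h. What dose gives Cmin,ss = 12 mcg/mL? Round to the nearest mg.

10618 mg

τ/t½ = 5/2 ≈ 2.5, so f = (1/2)^(5/2) ≈ 0.176777.
Cmin,ss = (D/Vd)·f/(1−f), so D = Cmin,ss·Vd·(1−f)/f.
D = 12 × 190 × (1−f)/f ≈ 12 × 190 × 4.65684 ≈ 10617.60 mg.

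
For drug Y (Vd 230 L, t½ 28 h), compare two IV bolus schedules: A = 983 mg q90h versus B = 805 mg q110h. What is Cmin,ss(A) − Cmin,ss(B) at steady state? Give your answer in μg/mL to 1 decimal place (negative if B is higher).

0.3 μg/mL

Regimen A: f = (1/2)^(90/28) ≈ 0.1077; Cmin,ss = (983/230)·f/(1−f) ≈ 0.516 μg/mL.
Regimen B: f = (1/2)^(110/28) ≈ 0.0657; Cmin,ss = (805/230)·f/(1−f) ≈ 0.246 μg/mL.
Difference ≈ 0.516 − 0.246 ≈ 0.270 μg/mL.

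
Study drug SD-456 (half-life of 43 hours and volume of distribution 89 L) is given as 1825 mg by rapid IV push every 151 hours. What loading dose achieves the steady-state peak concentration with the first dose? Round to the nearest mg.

2000 mg

f = (1/2)^(151/43) ≈ 0.087679; accumulation ratio R = 1/(1−f) ≈ 1.09611.
Loading dose to hit Cmax,ss on first dose: D_load = D_maint·R ≈ 1825 × 1.09611 ≈ 2000.40 mg.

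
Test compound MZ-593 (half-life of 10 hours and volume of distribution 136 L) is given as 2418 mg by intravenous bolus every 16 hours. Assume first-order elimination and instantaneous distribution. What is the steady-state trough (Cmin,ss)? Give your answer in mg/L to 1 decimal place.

8.8 mg/L

k = ln2/t½ = ln2/10 ≈ 0.069315 h⁻¹; fraction remaining f = e^(−kτ) = e^(−0.069315×16) ≈ 0.3299.
Accumulation ratio R = 1/(1 − f) ≈ 1/0.6701 ≈ 1.4923.
Single-dose peak C₀ = D/Vd = 2418/136 ≈ 17.779 mg/L.
Cmax,ss = C₀/(1 − f) ≈ 17.779/0.6701 ≈ 26.532 mg/L.
Steady-state trough Cmin,ss = Cmax,ss·f ≈ 26.532 × 0.3299 ≈ 8.753 mg/L.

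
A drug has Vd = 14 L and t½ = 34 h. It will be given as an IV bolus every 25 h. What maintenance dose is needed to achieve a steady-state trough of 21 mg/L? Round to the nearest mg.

195 mg

τ/t½ = 25/34 ≈ 0.73529, so f = (1/2)^(25/34) ≈ 0.600696.
Cmin,ss = (D/Vd)·f/(1−f), so D = Cmin,ss·Vd·(1−f)/f.
D = 21 × 14 × (1−f)/f ≈ 21 × 14 × 0.66474 ≈ 195.43 mg.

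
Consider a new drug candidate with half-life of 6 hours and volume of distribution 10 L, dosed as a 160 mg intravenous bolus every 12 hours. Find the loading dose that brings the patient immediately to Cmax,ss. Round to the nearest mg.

213 mg

f = (1/2)^(12/6) ≈ 0.250000; accumulation ratio R = 1/(1−f) ≈ 1.33333.
Loading dose to hit Cmax,ss on first dose: D_load = D_maint·R ≈ 160 × 1.33333 ≈ 213.33 mg.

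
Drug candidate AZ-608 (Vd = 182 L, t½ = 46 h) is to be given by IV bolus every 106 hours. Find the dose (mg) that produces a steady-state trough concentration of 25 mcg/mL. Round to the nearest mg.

17924 mg

τ/t½ = 106/46 ≈ 2.3043, so f = (1/2)^(106/46) ≈ 0.202452.
Cmin,ss = (D/Vd)·f/(1−f), so D = Cmin,ss·Vd·(1−f)/f.
D = 25 × 182 × (1−f)/f ≈ 25 × 182 × 3.93944 ≈ 17924.45 mg.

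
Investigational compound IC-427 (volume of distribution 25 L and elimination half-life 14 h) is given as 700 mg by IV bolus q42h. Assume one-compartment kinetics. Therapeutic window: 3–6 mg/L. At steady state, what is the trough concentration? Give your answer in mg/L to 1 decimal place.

4.0 mg/L

τ = 42 h = 3 half-lives, so f = (1/2)^3 = 0.125.
Accumulation ratio R = 1/(1 − f) = 1/0.875 = 8/7.
Single-dose peak C₀ = D/Vd = 700/25 = 28 mg/L.
Steady-state peak Cmax,ss = C₀·R = 28 × 8/7 ≈ 32.000 mg/L.
Steady-state trough Cmin,ss = Cmax,ss·f ≈ 32.000 × 0.125 ≈ 4.000 mg/L.
Trough 4.0 mg/L vs MEC 3 mg/L: adequate.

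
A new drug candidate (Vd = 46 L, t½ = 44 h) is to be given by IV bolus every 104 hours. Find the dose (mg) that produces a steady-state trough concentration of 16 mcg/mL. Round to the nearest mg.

3052 mg

τ/t½ = 104/44 ≈ 2.3636, so f = (1/2)^(104/44) ≈ 0.194301.
Cmin,ss = (D/Vd)·f/(1−f), so D = Cmin,ss·Vd·(1−f)/f.
D = 16 × 46 × (1−f)/f ≈ 16 × 46 × 4.14665 ≈ 3051.93 mg.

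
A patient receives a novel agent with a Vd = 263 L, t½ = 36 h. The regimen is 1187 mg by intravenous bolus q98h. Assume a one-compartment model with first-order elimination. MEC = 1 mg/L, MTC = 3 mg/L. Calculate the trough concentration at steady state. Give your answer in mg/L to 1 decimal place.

k = ln2/t½ = ln2/36 ≈ 0.019254 h⁻¹; fraction remaining f = e^(−kτ) = e^(−0.019254×98) ≈ 0.1515.
Accumulation ratio R = 1/(1 − f) ≈ 1/0.8485 ≈ 1.1786.
Each bolus raises the concentration by D/Vd = 1187/263 ≈ 4.513 mg/L.
Steady-state peak Cmax,ss = C₀·R ≈ 4.513 × 1.1786 ≈ 5.319 mg/L.
One interval later, Cmin,ss = Cmax,ss·e^(−kτ) ≈ 5.319 × 0.1515 ≈ 0.806 mg/L.
Trough 0.8 mg/L vs MEC 1 mg/L: subtherapeutic.

0.8 mg/L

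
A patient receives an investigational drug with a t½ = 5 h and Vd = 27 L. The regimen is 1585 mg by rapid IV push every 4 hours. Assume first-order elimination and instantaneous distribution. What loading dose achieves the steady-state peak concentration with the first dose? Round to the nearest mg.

3724 mg

f = (1/2)^(4/5) ≈ 0.574349; accumulation ratio R = 1/(1−f) ≈ 2.34934.
Loading dose to hit Cmax,ss on first dose: D_load = D_maint·R ≈ 1585 × 2.34934 ≈ 3723.70 mg.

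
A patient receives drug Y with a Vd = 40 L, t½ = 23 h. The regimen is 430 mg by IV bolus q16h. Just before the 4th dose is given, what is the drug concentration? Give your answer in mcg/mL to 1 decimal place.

13.3 mcg/mL

f = (1/2)^(τ/t½) = (1/2)^(16/23) ≈ 0.6174.
C₀ = D/Vd = 430/40 ≈ 10.750 mcg/mL.
Before the 4th dose, 3 doses have been given. Superposition: Cmin = C₀·(f + f² + … + f^3).
≈ 10.750 × (0.6174 + 0.3812 + 0.2353) ≈ 10.750 × 1.2339 ≈ 13.264 mcg/mL.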